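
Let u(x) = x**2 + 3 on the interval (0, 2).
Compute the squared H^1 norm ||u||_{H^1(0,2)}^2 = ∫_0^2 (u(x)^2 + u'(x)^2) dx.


||u||_{H^1}^2 = 766/15

The H^1 norm (squared) on an interval (0, L) is
  ||u||_{H^1}^2 = ∫_0^L u(x)^2 dx + ∫_0^L u'(x)^2 dx.
Compute u'(x) = 2*x.
Then u(x)^2 = x**4 + 6*x**2 + 9 and u'(x)^2 = 4*x**2.
Integrate each monomial from 0 to 2 using ∫_0^2 c·x^n dx = c·2^(n+1)/(n+1):
  ∫_0^2 u(x)^2 dx = ∫_0^2 (x^4 + 6*x^2 + 9) dx. Term by term:
    ∫_0^2 x^4 dx = 32/5;  ∫_0^2 6*x^2 dx = 16;  ∫_0^2 9 dx = 18.
  Sum: 32/5 + 16 + 18 = 202/5.
  ∫_0^2 u'(x)^2 dx = ∫_0^2 (4*x^2) dx. Term by term:
    ∫_0^2 4*x^2 dx = 32/3.
Adding: ||u||_{H^1}^2 = 202/5 + 32/3 = 766/15.


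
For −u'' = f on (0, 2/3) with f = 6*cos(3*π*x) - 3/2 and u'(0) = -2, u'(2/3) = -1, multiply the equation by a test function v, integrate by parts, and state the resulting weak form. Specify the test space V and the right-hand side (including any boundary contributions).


V = H^1(0, 2/3) (v unrestricted at boundary; u is determined up to an additive constant); weak form: ∫_0^2/3 u'v' dx = ∫_0^2/3 (6*cos(3*π*x) - 3/2) v dx − v(2/3) + 2·v(0) for all v ∈ V.

Multiply both sides by a test function v and integrate from 0 to 2/3:
  ∫_0^2/3 −u''(x) v(x) dx = ∫_0^2/3 f(x) v(x) dx.
Integrate the LHS by parts once:
  ∫_0^2/3 −u'' v dx = −[u'(x) v(x)]_0^2/3 + ∫_0^2/3 u'(x) v'(x) dx.
Thus ∫_0^2/3 u'(x) v'(x) dx = ∫_0^2/3 f(x) v(x) dx + [u'(x) v(x)]_0^2/3.
Choose V so that boundary terms are either known or forced to vanish.
u has inhomogeneous Neumann u'(0) = -2, u'(2/3) = -1. [u' v]_0^2/3 = (-1)·v(2/3) − (-2)·v(0) = − v(2/3) + 2·v(0). Take V = H^1(0, 2/3); boundary term becomes part of RHS.
Weak formulation: find u (satisfying any essential BC) such that ∫_0^2/3 u'(x) v'(x) dx = ∫_0^2/3 f v dx − v(2/3) + 2·v(0) for all v ∈ V (Neumann data are natural BCs: they enter the RHS as boundary terms).
Substituting f(x) = 6*cos(3*π*x) - 3/2, the right-hand side is ∫_0^2/3 (6*cos(3*π*x) - 3/2) v dx − v(2/3) + 2·v(0).
Compatibility check (pure Neumann): taking v ≡ 1 ∈ V gives 0 = ∫_0^2/3 f dx + (-1) − (-2), i.e. ∫_0^2/3 f dx must equal u'(0) − u'(2/3) = -1. Indeed ∫_0^2/3 (6*cos(3*π*x) - 3/2) dx = -1, so the data are compatible. The solution is then unique only up to an additive constant (fix it e.g. by requiring ∫_0^2/3 u dx = 0).


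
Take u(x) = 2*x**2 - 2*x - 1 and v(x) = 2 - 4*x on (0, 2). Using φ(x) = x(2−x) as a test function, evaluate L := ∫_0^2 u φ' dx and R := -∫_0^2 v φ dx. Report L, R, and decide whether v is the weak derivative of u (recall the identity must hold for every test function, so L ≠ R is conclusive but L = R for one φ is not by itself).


LHS = -8/3, RHS = 8/3. No, v is not the weak derivative of u.

u(x) = 2*x**2 - 2*x - 1, classical derivative u'(x) = 4*x - 2.
φ(x) = x(2−x), so φ'(x) = 2 - 2*x.
Note φ(0) = φ(2) = 0, so the boundary term u·φ vanishes.
LHS = ∫_0^2 u(x) φ'(x) dx = ∫_0^2 (-4*x^3 + 8*x^2 - 2*x - 2) dx. Term by term:
  ∫_0^2 -4*x^3 dx = -16;  ∫_0^2 8*x^2 dx = 64/3;  ∫_0^2 -2*x dx = -4;
  ∫_0^2 -2 dx = -4.
Sum: -16 + 64/3 − 4 − 4 = -8/3.
So LHS = -8/3.
∫_0^2 v(x) φ(x) dx = ∫_0^2 (4*x^3 - 10*x^2 + 4*x) dx. Term by term:
  ∫_0^2 4*x^3 dx = 16;  ∫_0^2 -10*x^2 dx = -80/3;  ∫_0^2 4*x dx = 8.
Sum: 16 − 80/3 + 8 = -8/3.
So RHS = -∫_0^2 v(x) φ(x) dx = 8/3.
LHS − RHS = -16/3 ≠ 0, so the identity fails.
(For a valid weak derivative the identity must hold for EVERY test function, in particular this one. The failure shows v is NOT the weak derivative of u.)
Correct weak derivative would be u'(x) = 4*x - 2.


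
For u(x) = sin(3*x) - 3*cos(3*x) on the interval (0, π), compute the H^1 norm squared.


||u||_{H^1(0,π)}^2 = 50*π

u'(x) = 9*sin(3*x) + 3*cos(3*x).
Expand u² and (u')² and integrate term by term on (0, π), using: for integers n ≥ 1, ∫_0^π sin²(nx) dx = ∫_0^π cos²(nx) dx = π/2; for n ≠ n', ∫_0^π sin(nx)sin(n'x) dx = ∫_0^π cos(nx)cos(n'x) dx = 0; and by product-to-sum, ∫_0^π sin(nx)cos(n'x) dx = ½∫_0^π [sin((n+n')x) + sin((n−n')x)] dx, which is 0 when n+n' is even and 2n/(n²−n'²) when n+n' is odd (it need not vanish on (0, π)).
  u² squared terms: (-3)²·∫cos(3x)² dx = 9·π/2 = 9*π/2;  (1)²·∫sin(3x)² dx = 1·π/2 = π/2.
  u² cross terms: 2·(-3)·(1)·∫cos(3x)·sin(3x) dx = -6·(0) = 0.
  So ∫_0^π u² dx = 9*π/2 + π/2 + 0 = 5*π.
  (u')² squared terms: (3)²·∫cos(3x)² dx = 9·π/2 = 9*π/2;  (9)²·∫sin(3x)² dx = 81·π/2 = 81*π/2.
  (u')² cross terms: 2·(3)·(9)·∫cos(3x)·sin(3x) dx = 54·(0) = 0.
  So ∫_0^π (u')² dx = 9*π/2 + 81*π/2 + 0 = 45*π.
||u||_{H^1}^2 = (5*π) + (45*π) = 50*π.


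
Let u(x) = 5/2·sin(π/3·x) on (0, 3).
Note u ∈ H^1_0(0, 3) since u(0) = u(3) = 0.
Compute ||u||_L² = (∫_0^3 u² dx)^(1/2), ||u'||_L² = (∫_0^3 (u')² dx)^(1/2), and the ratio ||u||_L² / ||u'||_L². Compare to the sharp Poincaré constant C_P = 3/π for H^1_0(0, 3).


||u||_L² / ||u'||_L² = 3/π = C_P.

u(x) = 5/2·sin(π/3·x), so u'(x) = 5*π*cos(π*x/3)/6.
Writing u(x) = A·sin(kπx/L) with A = 5/2 and k = 1, use ∫_0^L sin²(kπx/L) dx = L/2 and ∫_0^L cos²(kπx/L) dx = L/2.
u² = 25/4·sin²(π/3·x) and (u')² = 25*π^2/36·cos²(π/3·x), and each of sin², cos² integrates to L/2 = 3/2 over (0, 3).
∫_0^3 u² dx = 75/8, so ||u||_L² = 5*sqrt(6)/4.
∫_0^3 (u')² dx = 25*π^2/24, so ||u'||_L² = 5*sqrt(6)*π/12.
Ratio ||u||_L² / ||u'||_L² = 3/π.
Sharp Poincaré constant on H^1_0(0, 3) is C_P = L/π = 3/π, achieved by sin(π/3·x).
This is the k = 1 eigenfunction (up to amplitude), so the ratio equals the sharp Poincaré constant exactly.


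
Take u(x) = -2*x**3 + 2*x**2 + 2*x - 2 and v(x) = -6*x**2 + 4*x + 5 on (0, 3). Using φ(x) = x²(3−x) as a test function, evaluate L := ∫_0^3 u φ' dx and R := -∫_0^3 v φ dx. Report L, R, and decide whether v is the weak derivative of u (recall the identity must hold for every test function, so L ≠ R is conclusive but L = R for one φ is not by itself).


LHS = 837/10, RHS = 1269/20. No, v is not the weak derivative of u.

u(x) = -2*x**3 + 2*x**2 + 2*x - 2, classical derivative u'(x) = -6*x**2 + 4*x + 2.
φ(x) = x²(3−x), so φ'(x) = 3*x*(2 - x).
Note φ(0) = φ(3) = 0, so the boundary term u·φ vanishes.
LHS = ∫_0^3 u(x) φ'(x) dx = ∫_0^3 (6*x^5 - 18*x^4 + 6*x^3 + 18*x^2 - 12*x) dx. Term by term:
  ∫_0^3 6*x^5 dx = 729;  ∫_0^3 -18*x^4 dx = -4374/5;  ∫_0^3 6*x^3 dx = 243/2;
  ∫_0^3 18*x^2 dx = 162;  ∫_0^3 -12*x dx = -54.
Sum: 729 − 4374/5 + 243/2 + 162 − 54 = 837/10.
So LHS = 837/10.
∫_0^3 v(x) φ(x) dx = ∫_0^3 (6*x^5 - 22*x^4 + 7*x^3 + 15*x^2) dx. Term by term:
  ∫_0^3 6*x^5 dx = 729;  ∫_0^3 -22*x^4 dx = -5346/5;  ∫_0^3 7*x^3 dx = 567/4;
  ∫_0^3 15*x^2 dx = 135.
Sum: 729 − 5346/5 + 567/4 + 135 = -1269/20.
So RHS = -∫_0^3 v(x) φ(x) dx = 1269/20.
LHS − RHS = 81/4 ≠ 0, so the identity fails.
(For a valid weak derivative the identity must hold for EVERY test function, in particular this one. The failure shows v is NOT the weak derivative of u.)
Correct weak derivative would be u'(x) = -6*x**2 + 4*x + 2.


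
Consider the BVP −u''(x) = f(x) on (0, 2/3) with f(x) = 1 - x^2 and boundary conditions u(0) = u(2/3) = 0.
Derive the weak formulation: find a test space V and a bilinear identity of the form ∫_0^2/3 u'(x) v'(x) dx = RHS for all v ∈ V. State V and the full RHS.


V = H^1_0(0, 2/3) (so v(0) = v(2/3) = 0); weak form: ∫_0^2/3 u'v' dx = ∫_0^2/3 (1 - x^2) v dx for all v ∈ V.

Multiply both sides by a test function v and integrate from 0 to 2/3:
  ∫_0^2/3 −u''(x) v(x) dx = ∫_0^2/3 f(x) v(x) dx.
Integrate the LHS by parts once:
  ∫_0^2/3 −u'' v dx = −[u'(x) v(x)]_0^2/3 + ∫_0^2/3 u'(x) v'(x) dx.
Thus ∫_0^2/3 u'(x) v'(x) dx = ∫_0^2/3 f(x) v(x) dx + [u'(x) v(x)]_0^2/3.
Choose V so that boundary terms are either known or forced to vanish.
u is Dirichlet: u(0) = u(2/3) = 0. Let V = H^1_0(0, 2/3); then v(0) = v(2/3) = 0, and [u' v]_0^2/3 = 0.
Weak formulation: find u (satisfying any essential BC) such that ∫_0^2/3 u'(x) v'(x) dx = ∫_0^2/3 f v dx for all v ∈ V.
Substituting f(x) = 1 - x^2, the right-hand side is ∫_0^2/3 (1 - x^2) v dx.


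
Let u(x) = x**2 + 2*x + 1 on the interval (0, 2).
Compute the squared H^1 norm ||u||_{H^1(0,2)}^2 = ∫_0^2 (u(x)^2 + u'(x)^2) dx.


||u||_{H^1}^2 = 1246/15

The H^1 norm (squared) on an interval (0, L) is
  ||u||_{H^1}^2 = ∫_0^L u(x)^2 dx + ∫_0^L u'(x)^2 dx.
Compute u'(x) = 2*x + 2.
Then u(x)^2 = x**4 + 4*x**3 + 6*x**2 + 4*x + 1 and u'(x)^2 = 4*x**2 + 8*x + 4.
Integrate each monomial from 0 to 2 using ∫_0^2 c·x^n dx = c·2^(n+1)/(n+1):
  ∫_0^2 u(x)^2 dx = ∫_0^2 (x^4 + 4*x^3 + 6*x^2 + 4*x + 1) dx. Term by term:
    ∫_0^2 x^4 dx = 32/5;  ∫_0^2 4*x^3 dx = 16;  ∫_0^2 6*x^2 dx = 16;
    ∫_0^2 4*x dx = 8;  ∫_0^2 1 dx = 2.
  Sum: 32/5 + 16 + 16 + 8 + 2 = 242/5.
  ∫_0^2 u'(x)^2 dx = ∫_0^2 (4*x^2 + 8*x + 4) dx. Term by term:
    ∫_0^2 4*x^2 dx = 32/3;  ∫_0^2 8*x dx = 16;  ∫_0^2 4 dx = 8.
  Sum: 32/3 + 16 + 8 = 104/3.
Adding: ||u||_{H^1}^2 = 242/5 + 104/3 = 1246/15.


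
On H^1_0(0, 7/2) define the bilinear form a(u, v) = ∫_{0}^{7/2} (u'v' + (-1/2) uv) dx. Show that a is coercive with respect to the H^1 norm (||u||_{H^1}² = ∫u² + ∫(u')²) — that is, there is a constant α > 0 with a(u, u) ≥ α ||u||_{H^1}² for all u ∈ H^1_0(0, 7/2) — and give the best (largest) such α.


α = (-49 + 8*π^2)/(2*(4*π^2 + 49))

Coercivity of a(·,·) on H^1_0(0, 7/2) means a(u, u) ≥ α ||u||_{H^1}² for every u ∈ H^1_0.
The interval has length L = 7/2, and Poincaré/coercivity depend only on L. Here a(u, u) = ∫(u')² + (-1/2)·∫u².
Here c = -1/2 < 0 with |c| < (π/L)² = 4*π^2/49, so coercivity still holds. The condition a(u,u) ≥ α||u||_{H^1}² reads (1−α)∫(u')² ≥ (α−c)∫u². Any admissible α is ≤ 1 (rapidly oscillating u have ∫u²/∫(u')² → 0), and α = 1 would force 0 ≥ (1−c)∫u², impossible since c < 1; so 1−α > 0. By the sharp Poincaré inequality on H^1_0 of an interval of length L, ∫(u')² ≥ (π/L)²∫u² with equality for the first sine mode sin(π(x−x₀)/L) (x₀ the left endpoint), so the inequality holds for all u iff (1−α)(π/L)² ≥ α − c, i.e. α ≤ ((π/L)² + c)/((π/L)² + 1) = (1 + c(L/π)²)/(1 + (L/π)²). (Direct route, valid since c ≤ 0: Poincaré gives c∫u² ≥ c(L/π)²∫(u')², so a(u,u) ≥ (1 + c(L/π)²)∫(u')², while ||u||_{H^1}² ≤ (1 + (L/π)²)∫(u')²; dividing yields the same α.) With (π/L)² = 4*π^2/49 and c = -1/2, the largest admissible constant is α = ((π/L)² + c)/((π/L)² + 1).
Simplifying, α = (-49 + 8*π^2)/(2*(4*π^2 + 49)).


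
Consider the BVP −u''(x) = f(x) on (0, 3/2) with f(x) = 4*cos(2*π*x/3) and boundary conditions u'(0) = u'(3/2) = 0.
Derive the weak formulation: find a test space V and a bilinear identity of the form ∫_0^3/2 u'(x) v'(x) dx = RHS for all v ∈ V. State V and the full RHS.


V = H^1(0, 3/2) (no boundary constraint on v; u is determined up to an additive constant); weak form: ∫_0^3/2 u'v' dx = ∫_0^3/2 (4*cos(2*π*x/3)) v dx for all v ∈ V.

Multiply both sides by a test function v and integrate from 0 to 3/2:
  ∫_0^3/2 −u''(x) v(x) dx = ∫_0^3/2 f(x) v(x) dx.
Integrate the LHS by parts once:
  ∫_0^3/2 −u'' v dx = −[u'(x) v(x)]_0^3/2 + ∫_0^3/2 u'(x) v'(x) dx.
Thus ∫_0^3/2 u'(x) v'(x) dx = ∫_0^3/2 f(x) v(x) dx + [u'(x) v(x)]_0^3/2.
Choose V so that boundary terms are either known or forced to vanish.
u has homogeneous Neumann: u'(0) = u'(3/2) = 0. So [u' v]_0^3/2 = 0·v(3/2) − 0·v(0) = 0 for any v; take V = H^1(0, 3/2).
Weak formulation: find u (satisfying any essential BC) such that ∫_0^3/2 u'(x) v'(x) dx = ∫_0^3/2 f v dx for all v ∈ V (homogeneous Neumann, so boundary terms vanish).
Substituting f(x) = 4*cos(2*π*x/3), the right-hand side is ∫_0^3/2 (4*cos(2*π*x/3)) v dx.
Compatibility check (pure Neumann): taking v ≡ 1 ∈ V gives 0 = ∫_0^3/2 f dx + (0) − (0), i.e. ∫_0^3/2 f dx must equal u'(0) − u'(3/2) = 0. Indeed ∫_0^3/2 (4*cos(2*π*x/3)) dx = 0, so the data are compatible. The solution is then unique only up to an additive constant (fix it e.g. by requiring ∫_0^3/2 u dx = 0).


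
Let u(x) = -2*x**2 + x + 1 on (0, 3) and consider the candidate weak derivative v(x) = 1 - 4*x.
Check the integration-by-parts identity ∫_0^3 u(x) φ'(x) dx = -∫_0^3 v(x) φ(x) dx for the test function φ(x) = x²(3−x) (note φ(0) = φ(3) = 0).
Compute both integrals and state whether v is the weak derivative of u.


LHS = 837/20, RHS = 837/20. Yes, v = u' weakly.

u(x) = -2*x**2 + x + 1, classical derivative u'(x) = 1 - 4*x.
φ(x) = x²(3−x), so φ'(x) = 3*x*(2 - x).
Note φ(0) = φ(3) = 0, so the boundary term u·φ vanishes.
LHS = ∫_0^3 u(x) φ'(x) dx = ∫_0^3 (6*x^4 - 15*x^3 + 3*x^2 + 6*x) dx. Term by term:
  ∫_0^3 6*x^4 dx = 1458/5;  ∫_0^3 -15*x^3 dx = -1215/4;  ∫_0^3 3*x^2 dx = 27;
  ∫_0^3 6*x dx = 27.
Sum: 1458/5 − 1215/4 + 27 + 27 = 837/20.
So LHS = 837/20.
∫_0^3 v(x) φ(x) dx = ∫_0^3 (4*x^4 - 13*x^3 + 3*x^2) dx. Term by term:
  ∫_0^3 4*x^4 dx = 972/5;  ∫_0^3 -13*x^3 dx = -1053/4;  ∫_0^3 3*x^2 dx = 27.
Sum: 972/5 − 1053/4 + 27 = -837/20.
So RHS = -∫_0^3 v(x) φ(x) dx = 837/20.
LHS = RHS, so the identity holds for this test φ.
Moreover u is smooth here and v(x) = u'(x) = 1 - 4*x pointwise, so the identity holds for every test function. Hence v is the weak derivative of u.


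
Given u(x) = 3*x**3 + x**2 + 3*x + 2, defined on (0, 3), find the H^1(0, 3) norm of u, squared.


||u||_{H^1}^2 = 143925/14

The H^1 norm (squared) on an interval (0, L) is
  ||u||_{H^1}^2 = ∫_0^L u(x)^2 dx + ∫_0^L u'(x)^2 dx.
Compute u'(x) = 9*x**2 + 2*x + 3.
Then u(x)^2 = 9*x**6 + 6*x**5 + 19*x**4 + 18*x**3 + 13*x**2 + 12*x + 4 and u'(x)^2 = 81*x**4 + 36*x**3 + 58*x**2 + 12*x + 9.
Integrate each monomial from 0 to 3 using ∫_0^3 c·x^n dx = c·3^(n+1)/(n+1):
  ∫_0^3 u(x)^2 dx = ∫_0^3 (9*x^6 + 6*x^5 + 19*x^4 + 18*x^3 + 13*x^2 + 12*x + 4) dx. Term by term:
    ∫_0^3 9*x^6 dx = 19683/7;  ∫_0^3 6*x^5 dx = 729;  ∫_0^3 19*x^4 dx = 4617/5;
    ∫_0^3 18*x^3 dx = 729/2;  ∫_0^3 13*x^2 dx = 117;  ∫_0^3 12*x dx = 54;
    ∫_0^3 4 dx = 12.
  Sum: 19683/7 + 729 + 4617/5 + 729/2 + 117 + 54 + 12 = 350823/70.
  ∫_0^3 u'(x)^2 dx = ∫_0^3 (81*x^4 + 36*x^3 + 58*x^2 + 12*x + 9) dx. Term by term:
    ∫_0^3 81*x^4 dx = 19683/5;  ∫_0^3 36*x^3 dx = 729;  ∫_0^3 58*x^2 dx = 522;
    ∫_0^3 12*x dx = 54;  ∫_0^3 9 dx = 27.
  Sum: 19683/5 + 729 + 522 + 54 + 27 = 26343/5.
Adding: ||u||_{H^1}^2 = 350823/70 + 26343/5 = 143925/14.


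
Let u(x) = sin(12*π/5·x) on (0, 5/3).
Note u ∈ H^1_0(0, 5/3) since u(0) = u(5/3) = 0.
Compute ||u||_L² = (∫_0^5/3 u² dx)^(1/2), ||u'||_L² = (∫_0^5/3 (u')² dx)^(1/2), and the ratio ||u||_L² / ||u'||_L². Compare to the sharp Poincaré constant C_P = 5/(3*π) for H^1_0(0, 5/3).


||u||_L² / ||u'||_L² = 5/(12*π) < C_P = 5/(3*π).

u(x) = sin(12*π/5·x), so u'(x) = 12*π*cos(12*π*x/5)/5.
Writing u(x) = A·sin(kπx/L) with A = 1 and k = 4, use ∫_0^L sin²(kπx/L) dx = L/2 and ∫_0^L cos²(kπx/L) dx = L/2.
u² = 1·sin²(12*π/5·x) and (u')² = 144*π^2/25·cos²(12*π/5·x), and each of sin², cos² integrates to L/2 = 5/6 over (0, 5/3).
∫_0^5/3 u² dx = 5/6, so ||u||_L² = sqrt(30)/6.
∫_0^5/3 (u')² dx = 24*π^2/5, so ||u'||_L² = 2*sqrt(30)*π/5.
Ratio ||u||_L² / ||u'||_L² = 5/(12*π).
Sharp Poincaré constant on H^1_0(0, 5/3) is C_P = L/π = 5/(3*π), achieved by sin(3*π/5·x).
This is the k = 4 harmonic; the ratio L/(kπ) is strictly less than C_P = L/π, consistent with the sharp inequality ||u||_L² ≤ C_P ||u'||_L².


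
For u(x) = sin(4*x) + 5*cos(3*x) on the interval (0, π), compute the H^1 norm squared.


||u||_{H^1(0,π)}^2 = 800/7 + 267*π/2

u'(x) = -15*sin(3*x) + 4*cos(4*x).
Expand u² and (u')² and integrate term by term on (0, π), using: for integers n ≥ 1, ∫_0^π sin²(nx) dx = ∫_0^π cos²(nx) dx = π/2; for n ≠ n', ∫_0^π sin(nx)sin(n'x) dx = ∫_0^π cos(nx)cos(n'x) dx = 0; and by product-to-sum, ∫_0^π sin(nx)cos(n'x) dx = ½∫_0^π [sin((n+n')x) + sin((n−n')x)] dx, which is 0 when n+n' is even and 2n/(n²−n'²) when n+n' is odd (it need not vanish on (0, π)).
  u² squared terms: (5)²·∫cos(3x)² dx = 25·π/2 = 25*π/2;  (1)²·∫sin(4x)² dx = 1·π/2 = π/2.
  u² cross terms: 2·(5)·(1)·∫cos(3x)·sin(4x) dx = 10·(8/7) = 80/7.
  So ∫_0^π u² dx = 25*π/2 + π/2 + 80/7 = 80/7 + 13*π.
  (u')² squared terms: (-15)²·∫sin(3x)² dx = 225·π/2 = 225*π/2;  (4)²·∫cos(4x)² dx = 16·π/2 = 8*π.
  (u')² cross terms: 2·(-15)·(4)·∫sin(3x)·cos(4x) dx = -120·(-6/7) = 720/7.
  So ∫_0^π (u')² dx = 225*π/2 + 8*π + 720/7 = 720/7 + 241*π/2.
||u||_{H^1}^2 = (80/7 + 13*π) + (720/7 + 241*π/2) = 800/7 + 267*π/2.


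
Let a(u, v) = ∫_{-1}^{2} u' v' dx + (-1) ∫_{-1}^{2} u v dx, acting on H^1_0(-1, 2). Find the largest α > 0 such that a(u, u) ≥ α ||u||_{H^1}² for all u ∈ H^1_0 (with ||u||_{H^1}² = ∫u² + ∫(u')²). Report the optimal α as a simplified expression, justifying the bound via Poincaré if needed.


α = (-9 + π^2)/(9 + π^2)

Coercivity of a(·,·) on H^1_0(-1, 2) means a(u, u) ≥ α ||u||_{H^1}² for every u ∈ H^1_0.
The interval has length L = 3, and Poincaré/coercivity depend only on L. Here a(u, u) = ∫(u')² + (-1)·∫u².
Here c = -1 < 0 with |c| < (π/L)² = π^2/9, so coercivity still holds. The condition a(u,u) ≥ α||u||_{H^1}² reads (1−α)∫(u')² ≥ (α−c)∫u². Any admissible α is ≤ 1 (rapidly oscillating u have ∫u²/∫(u')² → 0), and α = 1 would force 0 ≥ (1−c)∫u², impossible since c < 1; so 1−α > 0. By the sharp Poincaré inequality on H^1_0 of an interval of length L, ∫(u')² ≥ (π/L)²∫u² with equality for the first sine mode sin(π(x−x₀)/L) (x₀ the left endpoint), so the inequality holds for all u iff (1−α)(π/L)² ≥ α − c, i.e. α ≤ ((π/L)² + c)/((π/L)² + 1) = (1 + c(L/π)²)/(1 + (L/π)²). (Direct route, valid since c ≤ 0: Poincaré gives c∫u² ≥ c(L/π)²∫(u')², so a(u,u) ≥ (1 + c(L/π)²)∫(u')², while ||u||_{H^1}² ≤ (1 + (L/π)²)∫(u')²; dividing yields the same α.) With (π/L)² = π^2/9 and c = -1, the largest admissible constant is α = ((π/L)² + c)/((π/L)² + 1).
Simplifying, α = (-9 + π^2)/(9 + π^2).


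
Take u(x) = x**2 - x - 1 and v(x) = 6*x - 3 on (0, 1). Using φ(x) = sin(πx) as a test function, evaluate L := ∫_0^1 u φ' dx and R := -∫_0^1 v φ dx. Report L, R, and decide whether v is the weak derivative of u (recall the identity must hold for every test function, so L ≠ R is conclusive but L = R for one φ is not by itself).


LHS = 0, RHS = 0. No, v is not the weak derivative of u.

u(x) = x**2 - x - 1, classical derivative u'(x) = 2*x - 1.
φ(x) = sin(πx), so φ'(x) = π*cos(π*x).
Note φ(0) = φ(1) = 0, so the boundary term u·φ vanishes.
LHS = ∫_0^1 u(x) φ'(x) dx = ∫_0^1 (π*x^2*cos(π*x) - π*x*cos(π*x) - π*cos(π*x)) dx. Term by term:
  ∫_0^1 -π*cos(π*x) dx = 0;  ∫_0^1 π*x^2*cos(π*x) dx = -2/π;  ∫_0^1 -π*x*cos(π*x) dx = 2/π.
Sum: 0 − 2/π + 2/π = 0.
So LHS = 0.
∫_0^1 v(x) φ(x) dx = ∫_0^1 (6*x*sin(π*x) - 3*sin(π*x)) dx. Term by term:
  ∫_0^1 -3*sin(π*x) dx = -6/π;  ∫_0^1 6*x*sin(π*x) dx = 6/π.
Sum: -6/π + 6/π = 0.
So RHS = -∫_0^1 v(x) φ(x) dx = 0.
LHS = RHS, so the identity holds for this particular φ. But this is necessary, not sufficient: a weak derivative must satisfy the identity for EVERY test function in C_c^∞(0, 1).
Here u is smooth, so its weak derivative equals its classical derivative u'(x) = 2*x - 1. Since v(x) = 6*x - 3 ≠ u'(x), v is NOT the weak derivative of u — the agreement for this single φ is a coincidence (the difference v − u' happens to be L²-orthogonal to this φ).


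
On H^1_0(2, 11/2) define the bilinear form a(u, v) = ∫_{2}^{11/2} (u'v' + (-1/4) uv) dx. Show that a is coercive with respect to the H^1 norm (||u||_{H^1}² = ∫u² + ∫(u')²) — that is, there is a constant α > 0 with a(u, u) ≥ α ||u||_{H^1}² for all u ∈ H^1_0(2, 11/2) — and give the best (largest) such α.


α = (-49 + 16*π^2)/(4*(4*π^2 + 49))

Coercivity of a(·,·) on H^1_0(2, 11/2) means a(u, u) ≥ α ||u||_{H^1}² for every u ∈ H^1_0.
The interval has length L = 7/2, and Poincaré/coercivity depend only on L. Here a(u, u) = ∫(u')² + (-1/4)·∫u².
Here c = -1/4 < 0 with |c| < (π/L)² = 4*π^2/49, so coercivity still holds. The condition a(u,u) ≥ α||u||_{H^1}² reads (1−α)∫(u')² ≥ (α−c)∫u². Any admissible α is ≤ 1 (rapidly oscillating u have ∫u²/∫(u')² → 0), and α = 1 would force 0 ≥ (1−c)∫u², impossible since c < 1; so 1−α > 0. By the sharp Poincaré inequality on H^1_0 of an interval of length L, ∫(u')² ≥ (π/L)²∫u² with equality for the first sine mode sin(π(x−x₀)/L) (x₀ the left endpoint), so the inequality holds for all u iff (1−α)(π/L)² ≥ α − c, i.e. α ≤ ((π/L)² + c)/((π/L)² + 1) = (1 + c(L/π)²)/(1 + (L/π)²). (Direct route, valid since c ≤ 0: Poincaré gives c∫u² ≥ c(L/π)²∫(u')², so a(u,u) ≥ (1 + c(L/π)²)∫(u')², while ||u||_{H^1}² ≤ (1 + (L/π)²)∫(u')²; dividing yields the same α.) With (π/L)² = 4*π^2/49 and c = -1/4, the largest admissible constant is α = ((π/L)² + c)/((π/L)² + 1).
Simplifying, α = (-49 + 16*π^2)/(4*(4*π^2 + 49)).


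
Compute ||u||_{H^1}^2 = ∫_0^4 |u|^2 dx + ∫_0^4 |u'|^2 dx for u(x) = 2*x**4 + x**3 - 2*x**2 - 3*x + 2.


||u||_{H^1}^2 = 91678172/315

The H^1 norm (squared) on an interval (0, L) is
  ||u||_{H^1}^2 = ∫_0^L u(x)^2 dx + ∫_0^L u'(x)^2 dx.
Compute u'(x) = 8*x**3 + 3*x**2 - 4*x - 3.
Then u(x)^2 = 4*x**8 + 4*x**7 - 7*x**6 - 16*x**5 + 6*x**4 + 16*x**3 + x**2 - 12*x + 4 and u'(x)^2 = 64*x**6 + 48*x**5 - 55*x**4 - 72*x**3 - 2*x**2 + 24*x + 9.
Integrate each monomial from 0 to 4 using ∫_0^4 c·x^n dx = c·4^(n+1)/(n+1):
  ∫_0^4 u(x)^2 dx = ∫_0^4 (4*x^8 + 4*x^7 - 7*x^6 - 16*x^5 + 6*x^4 + 16*x^3 + x^2 - 12*x + 4) dx. Term by term:
    ∫_0^4 4*x^8 dx = 1048576/9;  ∫_0^4 4*x^7 dx = 32768;  ∫_0^4 -7*x^6 dx = -16384;
    ∫_0^4 -16*x^5 dx = -32768/3;  ∫_0^4 6*x^4 dx = 6144/5;  ∫_0^4 16*x^3 dx = 1024;
    ∫_0^4 x^2 dx = 64/3;  ∫_0^4 -12*x dx = -96;  ∫_0^4 4 dx = 16.
  Sum: 1048576/9 + 32768 − 16384 − 32768/3 + 6144/5 + 1024 + 64/3 − 96 + 16 = 5587376/45.
  ∫_0^4 u'(x)^2 dx = ∫_0^4 (64*x^6 + 48*x^5 - 55*x^4 - 72*x^3 - 2*x^2 + 24*x + 9) dx. Term by term:
    ∫_0^4 64*x^6 dx = 1048576/7;  ∫_0^4 48*x^5 dx = 32768;  ∫_0^4 -55*x^4 dx = -11264;
    ∫_0^4 -72*x^3 dx = -4608;  ∫_0^4 -2*x^2 dx = -128/3;  ∫_0^4 24*x dx = 192;
    ∫_0^4 9 dx = 36.
  Sum: 1048576/7 + 32768 − 11264 − 4608 − 128/3 + 192 + 36 = 3504436/21.
Adding: ||u||_{H^1}^2 = 5587376/45 + 3504436/21 = 91678172/315.


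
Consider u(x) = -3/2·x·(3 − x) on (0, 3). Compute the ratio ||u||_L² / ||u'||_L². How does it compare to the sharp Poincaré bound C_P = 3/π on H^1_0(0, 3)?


||u||_L² / ||u'||_L² = 3*sqrt(10)/10 < C_P = 3/π.

u(x) = -3/2·x·(3 − x), so u'(x) = 3*x - 9/2.
u(x) = -3/2·x·(3 − x) vanishes at x = 0 and x = 3, so u ∈ H^1_0(0, 3). Differentiate via the product rule and integrate the resulting polynomials term by term.
  ∫_0^3 u² dx = ∫_0^3 (9*x^4/4 - 27*x^3/2 + 81*x^2/4) dx. Term by term:
    ∫_0^3 9*x^4/4 dx = 2187/20;  ∫_0^3 -27*x^3/2 dx = -2187/8;  ∫_0^3 81*x^2/4 dx = 729/4.
  Sum: 2187/20 − 2187/8 + 729/4 = 729/40.
  ∫_0^3 (u')² dx = ∫_0^3 (9*x^2 - 27*x + 81/4) dx. Term by term:
    ∫_0^3 9*x^2 dx = 81;  ∫_0^3 -27*x dx = -243/2;  ∫_0^3 81/4 dx = 243/4.
  Sum: 81 − 243/2 + 243/4 = 81/4.
∫_0^3 u² dx = 729/40, so ||u||_L² = 27*sqrt(10)/20.
∫_0^3 (u')² dx = 81/4, so ||u'||_L² = 9/2.
Ratio ||u||_L² / ||u'||_L² = 3*sqrt(10)/10.
Sharp Poincaré constant on H^1_0(0, 3) is C_P = L/π = 3/π, achieved by sin(π/3·x).
A polynomial bump cannot attain the sharp Poincaré constant (only the first sine eigenfunction does), so the ratio is strictly less than C_P, consistent with ||u||_L² ≤ C_P ||u'||_L².


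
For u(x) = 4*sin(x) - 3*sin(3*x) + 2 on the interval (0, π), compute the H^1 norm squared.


||u||_{H^1(0,π)}^2 = 24 + 65*π

u'(x) = 4*cos(x) - 9*cos(3*x).
Expand u² and (u')² and integrate term by term on (0, π), using: for integers n ≥ 1, ∫_0^π sin²(nx) dx = ∫_0^π cos²(nx) dx = π/2; for n ≠ n', ∫_0^π sin(nx)sin(n'x) dx = ∫_0^π cos(nx)cos(n'x) dx = 0; and by product-to-sum, ∫_0^π sin(nx)cos(n'x) dx = ½∫_0^π [sin((n+n')x) + sin((n−n')x)] dx, which is 0 when n+n' is even and 2n/(n²−n'²) when n+n' is odd (it need not vanish on (0, π)). For the constant mode: ∫_0^π 1 dx = π, ∫_0^π cos(nx) dx = 0, ∫_0^π sin(nx) dx = (1−(−1)^n)/n.
  u² squared terms: (2)²·∫1 dx = 4·π = 4*π;  (-3)²·∫sin(3x)² dx = 9·π/2 = 9*π/2;  (4)²·∫sin(x)² dx = 16·π/2 = 8*π.
  u² cross terms: 2·(2)·(-3)·∫1·sin(3x) dx = -12·(2/3) = -8;  2·(2)·(4)·∫1·sin(x) dx = 16·(2) = 32;  2·(-3)·(4)·∫sin(3x)·sin(x) dx = -24·(0) = 0.
  So ∫_0^π u² dx = 4*π + 9*π/2 + 8*π − 8 + 32 + 0 = 24 + 33*π/2.
  (u')² squared terms: (-9)²·∫cos(3x)² dx = 81·π/2 = 81*π/2;  (4)²·∫cos(x)² dx = 16·π/2 = 8*π.
  (u')² cross terms: 2·(-9)·(4)·∫cos(3x)·cos(x) dx = -72·(0) = 0.
  So ∫_0^π (u')² dx = 81*π/2 + 8*π + 0 = 97*π/2.
||u||_{H^1}^2 = (24 + 33*π/2) + (97*π/2) = 24 + 65*π.


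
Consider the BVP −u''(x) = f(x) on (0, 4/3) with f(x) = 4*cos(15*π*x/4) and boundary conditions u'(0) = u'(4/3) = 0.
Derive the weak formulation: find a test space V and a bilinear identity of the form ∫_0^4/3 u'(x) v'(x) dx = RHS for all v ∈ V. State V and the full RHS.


V = H^1(0, 4/3) (no boundary constraint on v; u is determined up to an additive constant); weak form: ∫_0^4/3 u'v' dx = ∫_0^4/3 (4*cos(15*π*x/4)) v dx for all v ∈ V.

Multiply both sides by a test function v and integrate from 0 to 4/3:
  ∫_0^4/3 −u''(x) v(x) dx = ∫_0^4/3 f(x) v(x) dx.
Integrate the LHS by parts once:
  ∫_0^4/3 −u'' v dx = −[u'(x) v(x)]_0^4/3 + ∫_0^4/3 u'(x) v'(x) dx.
Thus ∫_0^4/3 u'(x) v'(x) dx = ∫_0^4/3 f(x) v(x) dx + [u'(x) v(x)]_0^4/3.
Choose V so that boundary terms are either known or forced to vanish.
u has homogeneous Neumann: u'(0) = u'(4/3) = 0. So [u' v]_0^4/3 = 0·v(4/3) − 0·v(0) = 0 for any v; take V = H^1(0, 4/3).
Weak formulation: find u (satisfying any essential BC) such that ∫_0^4/3 u'(x) v'(x) dx = ∫_0^4/3 f v dx for all v ∈ V (homogeneous Neumann, so boundary terms vanish).
Substituting f(x) = 4*cos(15*π*x/4), the right-hand side is ∫_0^4/3 (4*cos(15*π*x/4)) v dx.
Compatibility check (pure Neumann): taking v ≡ 1 ∈ V gives 0 = ∫_0^4/3 f dx + (0) − (0), i.e. ∫_0^4/3 f dx must equal u'(0) − u'(4/3) = 0. Indeed ∫_0^4/3 (4*cos(15*π*x/4)) dx = 0, so the data are compatible. The solution is then unique only up to an additive constant (fix it e.g. by requiring ∫_0^4/3 u dx = 0).


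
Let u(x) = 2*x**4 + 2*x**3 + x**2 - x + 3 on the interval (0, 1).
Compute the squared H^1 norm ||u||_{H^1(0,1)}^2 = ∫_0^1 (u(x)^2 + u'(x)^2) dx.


||u||_{H^1}^2 = 32947/630

The H^1 norm (squared) on an interval (0, L) is
  ||u||_{H^1}^2 = ∫_0^L u(x)^2 dx + ∫_0^L u'(x)^2 dx.
Compute u'(x) = 8*x**3 + 6*x**2 + 2*x - 1.
Then u(x)^2 = 4*x**8 + 8*x**7 + 8*x**6 + 9*x**4 + 10*x**3 + 7*x**2 - 6*x + 9 and u'(x)^2 = 64*x**6 + 96*x**5 + 68*x**4 + 8*x**3 - 8*x**2 - 4*x + 1.
Integrate each monomial from 0 to 1 using ∫_0^1 c·x^n dx = c·1^(n+1)/(n+1):
  ∫_0^1 u(x)^2 dx = ∫_0^1 (4*x^8 + 8*x^7 + 8*x^6 + 9*x^4 + 10*x^3 + 7*x^2 - 6*x + 9) dx. Term by term:
    ∫_0^1 4*x^8 dx = 4/9;  ∫_0^1 8*x^7 dx = 1;  ∫_0^1 8*x^6 dx = 8/7;
    ∫_0^1 9*x^4 dx = 9/5;  ∫_0^1 10*x^3 dx = 5/2;  ∫_0^1 7*x^2 dx = 7/3;
    ∫_0^1 -6*x dx = -3;  ∫_0^1 9 dx = 9.
  Sum: 4/9 + 1 + 8/7 + 9/5 + 5/2 + 7/3 − 3 + 9 = 9589/630.
  ∫_0^1 u'(x)^2 dx = ∫_0^1 (64*x^6 + 96*x^5 + 68*x^4 + 8*x^3 - 8*x^2 - 4*x + 1) dx. Term by term:
    ∫_0^1 64*x^6 dx = 64/7;  ∫_0^1 96*x^5 dx = 16;  ∫_0^1 68*x^4 dx = 68/5;
    ∫_0^1 8*x^3 dx = 2;  ∫_0^1 -8*x^2 dx = -8/3;  ∫_0^1 -4*x dx = -2;
    ∫_0^1 1 dx = 1.
  Sum: 64/7 + 16 + 68/5 + 2 − 8/3 − 2 + 1 = 3893/105.
Adding: ||u||_{H^1}^2 = 9589/630 + 3893/105 = 32947/630.


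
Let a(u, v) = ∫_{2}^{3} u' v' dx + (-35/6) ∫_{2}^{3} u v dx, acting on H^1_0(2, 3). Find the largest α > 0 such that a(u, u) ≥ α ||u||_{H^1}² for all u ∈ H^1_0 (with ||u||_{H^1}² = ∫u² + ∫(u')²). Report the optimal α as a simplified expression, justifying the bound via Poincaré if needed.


α = (-35/6 + π^2)/(1 + π^2)

Coercivity of a(·,·) on H^1_0(2, 3) means a(u, u) ≥ α ||u||_{H^1}² for every u ∈ H^1_0.
The interval has length L = 1, and Poincaré/coercivity depend only on L. Here a(u, u) = ∫(u')² + (-35/6)·∫u².
Here c = -35/6 < 0 with |c| < (π/L)² = π^2, so coercivity still holds. The condition a(u,u) ≥ α||u||_{H^1}² reads (1−α)∫(u')² ≥ (α−c)∫u². Any admissible α is ≤ 1 (rapidly oscillating u have ∫u²/∫(u')² → 0), and α = 1 would force 0 ≥ (1−c)∫u², impossible since c < 1; so 1−α > 0. By the sharp Poincaré inequality on H^1_0 of an interval of length L, ∫(u')² ≥ (π/L)²∫u² with equality for the first sine mode sin(π(x−x₀)/L) (x₀ the left endpoint), so the inequality holds for all u iff (1−α)(π/L)² ≥ α − c, i.e. α ≤ ((π/L)² + c)/((π/L)² + 1) = (1 + c(L/π)²)/(1 + (L/π)²). (Direct route, valid since c ≤ 0: Poincaré gives c∫u² ≥ c(L/π)²∫(u')², so a(u,u) ≥ (1 + c(L/π)²)∫(u')², while ||u||_{H^1}² ≤ (1 + (L/π)²)∫(u')²; dividing yields the same α.) With (π/L)² = π^2 and c = -35/6, the largest admissible constant is α = ((π/L)² + c)/((π/L)² + 1).
Simplifying, α = (-35/6 + π^2)/(1 + π^2).


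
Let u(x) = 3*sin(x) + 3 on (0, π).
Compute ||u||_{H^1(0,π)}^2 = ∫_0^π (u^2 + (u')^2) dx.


||u||_{H^1(0,π)}^2 = 36 + 18*π

u'(x) = 3*cos(x).
Expand u² and (u')² and integrate term by term on (0, π), using: for integers n ≥ 1, ∫_0^π sin²(nx) dx = ∫_0^π cos²(nx) dx = π/2; for n ≠ n', ∫_0^π sin(nx)sin(n'x) dx = ∫_0^π cos(nx)cos(n'x) dx = 0; and by product-to-sum, ∫_0^π sin(nx)cos(n'x) dx = ½∫_0^π [sin((n+n')x) + sin((n−n')x)] dx, which is 0 when n+n' is even and 2n/(n²−n'²) when n+n' is odd (it need not vanish on (0, π)). For the constant mode: ∫_0^π 1 dx = π, ∫_0^π cos(nx) dx = 0, ∫_0^π sin(nx) dx = (1−(−1)^n)/n.
  u² squared terms: (3)²·∫1 dx = 9·π = 9*π;  (3)²·∫sin(x)² dx = 9·π/2 = 9*π/2.
  u² cross terms: 2·(3)·(3)·∫1·sin(x) dx = 18·(2) = 36.
  So ∫_0^π u² dx = 9*π + 9*π/2 + 36 = 36 + 27*π/2.
  (u')² squared terms: (3)²·∫cos(x)² dx = 9·π/2 = 9*π/2.
  So ∫_0^π (u')² dx = 9*π/2.
||u||_{H^1}^2 = (36 + 27*π/2) + (9*π/2) = 36 + 18*π.


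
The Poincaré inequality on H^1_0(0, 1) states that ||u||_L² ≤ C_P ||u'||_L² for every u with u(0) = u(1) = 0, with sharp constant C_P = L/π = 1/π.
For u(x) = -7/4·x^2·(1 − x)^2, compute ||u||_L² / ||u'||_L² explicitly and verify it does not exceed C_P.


||u||_L² / ||u'||_L² = sqrt(3)/6 < C_P = 1/π.

u(x) = -7/4·x^2·(1 − x)^2, so u'(x) = 7*x*(x*(1 - x) - (x - 1)^2)/2.
u(x) = -7/4·x^2·(1 − x)^2 vanishes at x = 0 and x = 1, so u ∈ H^1_0(0, 1). Differentiate via the product rule and integrate the resulting polynomials term by term.
  ∫_0^1 u² dx = ∫_0^1 (49*x^8/16 - 49*x^7/4 + 147*x^6/8 - 49*x^5/4 + 49*x^4/16) dx. Term by term:
    ∫_0^1 49*x^8/16 dx = 49/144;  ∫_0^1 -49*x^7/4 dx = -49/32;  ∫_0^1 147*x^6/8 dx = 21/8;
    ∫_0^1 -49*x^5/4 dx = -49/24;  ∫_0^1 49*x^4/16 dx = 49/80.
  Sum: 49/144 − 49/32 + 21/8 − 49/24 + 49/80 = 7/1440.
  ∫_0^1 (u')² dx = ∫_0^1 (49*x^6 - 147*x^5 + 637*x^4/4 - 147*x^3/2 + 49*x^2/4) dx. Term by term:
    ∫_0^1 49*x^6 dx = 7;  ∫_0^1 -147*x^5 dx = -49/2;  ∫_0^1 637*x^4/4 dx = 637/20;
    ∫_0^1 -147*x^3/2 dx = -147/8;  ∫_0^1 49*x^2/4 dx = 49/12.
  Sum: 7 − 49/2 + 637/20 − 147/8 + 49/12 = 7/120.
∫_0^1 u² dx = 7/1440, so ||u||_L² = sqrt(70)/120.
∫_0^1 (u')² dx = 7/120, so ||u'||_L² = sqrt(210)/60.
Ratio ||u||_L² / ||u'||_L² = sqrt(3)/6.
Sharp Poincaré constant on H^1_0(0, 1) is C_P = L/π = 1/π, achieved by sin(π·x).
A polynomial bump cannot attain the sharp Poincaré constant (only the first sine eigenfunction does), so the ratio is strictly less than C_P, consistent with ||u||_L² ≤ C_P ||u'||_L².


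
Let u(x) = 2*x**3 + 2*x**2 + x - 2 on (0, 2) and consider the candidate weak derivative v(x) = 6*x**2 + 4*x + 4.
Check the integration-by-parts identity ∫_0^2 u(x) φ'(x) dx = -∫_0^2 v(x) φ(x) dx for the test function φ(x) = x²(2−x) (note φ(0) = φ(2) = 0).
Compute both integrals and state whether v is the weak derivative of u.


LHS = -308/15, RHS = -368/15. No, v is not the weak derivative of u.

u(x) = 2*x**3 + 2*x**2 + x - 2, classical derivative u'(x) = 6*x**2 + 4*x + 1.
φ(x) = x²(2−x), so φ'(x) = x*(4 - 3*x).
Note φ(0) = φ(2) = 0, so the boundary term u·φ vanishes.
LHS = ∫_0^2 u(x) φ'(x) dx = ∫_0^2 (-6*x^5 + 2*x^4 + 5*x^3 + 10*x^2 - 8*x) dx. Term by term:
  ∫_0^2 -6*x^5 dx = -64;  ∫_0^2 2*x^4 dx = 64/5;  ∫_0^2 5*x^3 dx = 20;
  ∫_0^2 10*x^2 dx = 80/3;  ∫_0^2 -8*x dx = -16.
Sum: -64 + 64/5 + 20 + 80/3 − 16 = -308/15.
So LHS = -308/15.
∫_0^2 v(x) φ(x) dx = ∫_0^2 (-6*x^5 + 8*x^4 + 4*x^3 + 8*x^2) dx. Term by term:
  ∫_0^2 -6*x^5 dx = -64;  ∫_0^2 8*x^4 dx = 256/5;  ∫_0^2 4*x^3 dx = 16;
  ∫_0^2 8*x^2 dx = 64/3.
Sum: -64 + 256/5 + 16 + 64/3 = 368/15.
So RHS = -∫_0^2 v(x) φ(x) dx = -368/15.
LHS − RHS = 4 ≠ 0, so the identity fails.
(For a valid weak derivative the identity must hold for EVERY test function, in particular this one. The failure shows v is NOT the weak derivative of u.)
Correct weak derivative would be u'(x) = 6*x**2 + 4*x + 1.


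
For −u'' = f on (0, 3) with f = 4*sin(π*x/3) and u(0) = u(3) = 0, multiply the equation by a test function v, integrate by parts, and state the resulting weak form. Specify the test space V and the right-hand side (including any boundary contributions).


V = H^1_0(0, 3) (so v(0) = v(3) = 0); weak form: ∫_0^3 u'v' dx = ∫_0^3 (4*sin(π*x/3)) v dx for all v ∈ V.

Multiply both sides by a test function v and integrate from 0 to 3:
  ∫_0^3 −u''(x) v(x) dx = ∫_0^3 f(x) v(x) dx.
Integrate the LHS by parts once:
  ∫_0^3 −u'' v dx = −[u'(x) v(x)]_0^3 + ∫_0^3 u'(x) v'(x) dx.
Thus ∫_0^3 u'(x) v'(x) dx = ∫_0^3 f(x) v(x) dx + [u'(x) v(x)]_0^3.
Choose V so that boundary terms are either known or forced to vanish.
u is Dirichlet: u(0) = u(3) = 0. Let V = H^1_0(0, 3); then v(0) = v(3) = 0, and [u' v]_0^3 = 0.
Weak formulation: find u (satisfying any essential BC) such that ∫_0^3 u'(x) v'(x) dx = ∫_0^3 f v dx for all v ∈ V.
Substituting f(x) = 4*sin(π*x/3), the right-hand side is ∫_0^3 (4*sin(π*x/3)) v dx.


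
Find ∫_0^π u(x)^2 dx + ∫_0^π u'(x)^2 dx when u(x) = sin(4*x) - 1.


||u||_{H^1(0,π)}^2 = 19*π/2

u'(x) = 4*cos(4*x).
Expand u² and (u')² and integrate term by term on (0, π), using: for integers n ≥ 1, ∫_0^π sin²(nx) dx = ∫_0^π cos²(nx) dx = π/2; for n ≠ n', ∫_0^π sin(nx)sin(n'x) dx = ∫_0^π cos(nx)cos(n'x) dx = 0; and by product-to-sum, ∫_0^π sin(nx)cos(n'x) dx = ½∫_0^π [sin((n+n')x) + sin((n−n')x)] dx, which is 0 when n+n' is even and 2n/(n²−n'²) when n+n' is odd (it need not vanish on (0, π)). For the constant mode: ∫_0^π 1 dx = π, ∫_0^π cos(nx) dx = 0, ∫_0^π sin(nx) dx = (1−(−1)^n)/n.
  u² squared terms: (-1)²·∫1 dx = 1·π = π;  (1)²·∫sin(4x)² dx = 1·π/2 = π/2.
  u² cross terms: 2·(-1)·(1)·∫1·sin(4x) dx = -2·(0) = 0.
  So ∫_0^π u² dx = π + π/2 + 0 = 3*π/2.
  (u')² squared terms: (4)²·∫cos(4x)² dx = 16·π/2 = 8*π.
  So ∫_0^π (u')² dx = 8*π.
||u||_{H^1}^2 = (3*π/2) + (8*π) = 19*π/2.


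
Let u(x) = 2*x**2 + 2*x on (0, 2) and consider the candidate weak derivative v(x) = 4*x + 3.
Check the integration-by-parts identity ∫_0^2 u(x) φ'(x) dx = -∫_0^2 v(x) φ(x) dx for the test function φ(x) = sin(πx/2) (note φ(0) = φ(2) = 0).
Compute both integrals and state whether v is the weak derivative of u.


LHS = -24/π, RHS = -28/π. No, v is not the weak derivative of u.

u(x) = 2*x**2 + 2*x, classical derivative u'(x) = 4*x + 2.
φ(x) = sin(πx/2), so φ'(x) = π*cos(π*x/2)/2.
Note φ(0) = φ(2) = 0, so the boundary term u·φ vanishes.
LHS = ∫_0^2 u(x) φ'(x) dx = ∫_0^2 (π*x^2*cos(π*x/2) + π*x*cos(π*x/2)) dx. Term by term:
  ∫_0^2 π*x*cos(π*x/2) dx = -8/π;  ∫_0^2 π*x^2*cos(π*x/2) dx = -16/π.
Sum: -8/π − 16/π = -24/π.
So LHS = -24/π.
∫_0^2 v(x) φ(x) dx = ∫_0^2 (4*x*sin(π*x/2) + 3*sin(π*x/2)) dx. Term by term:
  ∫_0^2 3*sin(π*x/2) dx = 12/π;  ∫_0^2 4*x*sin(π*x/2) dx = 16/π.
Sum: 12/π + 16/π = 28/π.
So RHS = -∫_0^2 v(x) φ(x) dx = -28/π.
LHS − RHS = 4/π ≠ 0, so the identity fails.
(For a valid weak derivative the identity must hold for EVERY test function, in particular this one. The failure shows v is NOT the weak derivative of u.)
Correct weak derivative would be u'(x) = 4*x + 2.


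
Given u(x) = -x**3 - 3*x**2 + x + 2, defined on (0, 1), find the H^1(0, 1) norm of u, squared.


||u||_{H^1}^2 = 3817/210

The H^1 norm (squared) on an interval (0, L) is
  ||u||_{H^1}^2 = ∫_0^L u(x)^2 dx + ∫_0^L u'(x)^2 dx.
Compute u'(x) = -3*x**2 - 6*x + 1.
Then u(x)^2 = x**6 + 6*x**5 + 7*x**4 - 10*x**3 - 11*x**2 + 4*x + 4 and u'(x)^2 = 9*x**4 + 36*x**3 + 30*x**2 - 12*x + 1.
Integrate each monomial from 0 to 1 using ∫_0^1 c·x^n dx = c·1^(n+1)/(n+1):
  ∫_0^1 u(x)^2 dx = ∫_0^1 (x^6 + 6*x^5 + 7*x^4 - 10*x^3 - 11*x^2 + 4*x + 4) dx. Term by term:
    ∫_0^1 x^6 dx = 1/7;  ∫_0^1 6*x^5 dx = 1;  ∫_0^1 7*x^4 dx = 7/5;
    ∫_0^1 -10*x^3 dx = -5/2;  ∫_0^1 -11*x^2 dx = -11/3;  ∫_0^1 4*x dx = 2;
    ∫_0^1 4 dx = 4.
  Sum: 1/7 + 1 + 7/5 − 5/2 − 11/3 + 2 + 4 = 499/210.
  ∫_0^1 u'(x)^2 dx = ∫_0^1 (9*x^4 + 36*x^3 + 30*x^2 - 12*x + 1) dx. Term by term:
    ∫_0^1 9*x^4 dx = 9/5;  ∫_0^1 36*x^3 dx = 9;  ∫_0^1 30*x^2 dx = 10;
    ∫_0^1 -12*x dx = -6;  ∫_0^1 1 dx = 1.
  Sum: 9/5 + 9 + 10 − 6 + 1 = 79/5.
Adding: ||u||_{H^1}^2 = 499/210 + 79/5 = 3817/210.


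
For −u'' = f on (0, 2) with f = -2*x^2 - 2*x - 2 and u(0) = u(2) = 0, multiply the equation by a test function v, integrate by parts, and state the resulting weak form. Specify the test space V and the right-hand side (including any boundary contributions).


V = H^1_0(0, 2) (so v(0) = v(2) = 0); weak form: ∫_0^2 u'v' dx = ∫_0^2 (-2*x^2 - 2*x - 2) v dx for all v ∈ V.

Multiply both sides by a test function v and integrate from 0 to 2:
  ∫_0^2 −u''(x) v(x) dx = ∫_0^2 f(x) v(x) dx.
Integrate the LHS by parts once:
  ∫_0^2 −u'' v dx = −[u'(x) v(x)]_0^2 + ∫_0^2 u'(x) v'(x) dx.
Thus ∫_0^2 u'(x) v'(x) dx = ∫_0^2 f(x) v(x) dx + [u'(x) v(x)]_0^2.
Choose V so that boundary terms are either known or forced to vanish.
u is Dirichlet: u(0) = u(2) = 0. Let V = H^1_0(0, 2); then v(0) = v(2) = 0, and [u' v]_0^2 = 0.
Weak formulation: find u (satisfying any essential BC) such that ∫_0^2 u'(x) v'(x) dx = ∫_0^2 f v dx for all v ∈ V.
Substituting f(x) = -2*x^2 - 2*x - 2, the right-hand side is ∫_0^2 (-2*x^2 - 2*x - 2) v dx.


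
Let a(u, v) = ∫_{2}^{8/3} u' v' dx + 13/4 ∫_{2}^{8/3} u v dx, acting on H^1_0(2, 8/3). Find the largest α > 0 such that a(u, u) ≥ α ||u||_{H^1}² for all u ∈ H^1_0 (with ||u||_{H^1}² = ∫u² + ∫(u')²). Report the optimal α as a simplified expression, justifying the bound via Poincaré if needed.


α = 1

Coercivity of a(·,·) on H^1_0(2, 8/3) means a(u, u) ≥ α ||u||_{H^1}² for every u ∈ H^1_0.
The interval has length L = 2/3, and Poincaré/coercivity depend only on L. Here a(u, u) = ∫(u')² + (13/4)·∫u².
Here c = 13/4 ≥ 1, so a(u,u) = ∫(u')² + c∫u² ≥ ∫(u')² + ∫u² = ||u||_{H^1}², i.e. α = 1 works. No larger α is possible: a(u,u) ≥ α||u||_{H^1}² means (1−α)∫(u')² ≥ (α−c)∫u², and for the modes u_n = sin(nπ(x−x₀)/L) (x₀ the left endpoint) one has ∫u_n²/∫(u_n')² = (L/(nπ))² → 0, so a(u_n,u_n)/||u_n||_{H^1}² → 1. Hence the optimal constant is α = 1.
Therefore α = 1.
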